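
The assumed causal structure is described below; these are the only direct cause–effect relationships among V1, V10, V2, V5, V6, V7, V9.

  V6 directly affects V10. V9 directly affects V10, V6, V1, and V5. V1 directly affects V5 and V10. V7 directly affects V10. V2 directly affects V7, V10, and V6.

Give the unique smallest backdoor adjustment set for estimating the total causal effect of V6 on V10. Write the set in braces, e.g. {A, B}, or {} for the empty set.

{V2, V9}

Variables eligible for adjustment (non-descendants of V6, excluding V6 and V10): {V1, V2, V5, V7, V9}.
Backdoor paths from V6 to V10:
  P1: V6 <- V9 -> V1 -> V10
  P2: V6 <- V9 -> V10
  P3: V6 <- V9 -> V5 <- V1 -> V10
  P4: V6 <- V2 -> V7 -> V10
  P5: V6 <- V2 -> V10
The empty set is not sufficient: P1 (V6 <- V9 -> V1 -> V10) has no collider blocking it and no conditioned non-collider, so it is open.
Try {V2, V9}:
  P1: blocked at fork node V9 ∈ conditioning set.
  P2: blocked at fork node V9 ∈ conditioning set.
  P3: blocked at fork node V9 ∈ conditioning set.
  P4: blocked at fork node V2 ∈ conditioning set.
  P5: blocked at fork node V2 ∈ conditioning set.
{V2, V9} contains no descendant of V6 and blocks every backdoor path.
Every element of {V2, V9} is needed (dropping V2 leaves P4 open; dropping V9 leaves P1 open), so no proper subset is valid.
Among all size-2 subsets of the eligible variables, only {V2, V9} blocks every backdoor path, so it is the unique smallest valid adjustment set.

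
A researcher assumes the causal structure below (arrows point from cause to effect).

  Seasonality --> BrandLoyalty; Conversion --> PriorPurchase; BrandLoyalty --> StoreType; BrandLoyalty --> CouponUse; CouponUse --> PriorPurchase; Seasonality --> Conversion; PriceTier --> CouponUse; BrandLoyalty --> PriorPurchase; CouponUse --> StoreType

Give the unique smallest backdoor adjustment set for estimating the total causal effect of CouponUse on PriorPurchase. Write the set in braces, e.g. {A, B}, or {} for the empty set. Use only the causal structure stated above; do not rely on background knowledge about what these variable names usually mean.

{BrandLoyalty}

Variables eligible for adjustment (non-descendants of CouponUse, excluding CouponUse and PriorPurchase): {BrandLoyalty, Conversion, PriceTier, Seasonality}.
Backdoor paths from CouponUse to PriorPurchase:
  P1: CouponUse <- BrandLoyalty <- Seasonality -> Conversion -> PriorPurchase
  P2: CouponUse <- BrandLoyalty -> PriorPurchase
The empty set is not sufficient: P1 (CouponUse <- BrandLoyalty <- Seasonality -> Conversion -> PriorPurchase) has no collider blocking it and no conditioned non-collider, so it is open.
Try {BrandLoyalty}:
  P1: blocked at chain node BrandLoyalty ∈ conditioning set.
  P2: blocked at fork node BrandLoyalty ∈ conditioning set.
{BrandLoyalty} contains no descendant of CouponUse and blocks every backdoor path.
No other singleton works — e.g. {Seasonality} leaves P2 open — so {BrandLoyalty} is the unique smallest valid adjustment set.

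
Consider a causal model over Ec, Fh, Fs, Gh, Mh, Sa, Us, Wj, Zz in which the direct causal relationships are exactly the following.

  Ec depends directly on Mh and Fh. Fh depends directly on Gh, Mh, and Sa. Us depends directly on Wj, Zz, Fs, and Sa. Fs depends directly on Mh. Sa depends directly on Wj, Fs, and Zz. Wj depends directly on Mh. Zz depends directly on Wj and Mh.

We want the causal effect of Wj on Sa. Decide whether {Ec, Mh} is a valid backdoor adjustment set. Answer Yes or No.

Backdoor paths from Wj to Sa (paths whose first edge points into Wj):
  P1: Wj <- Mh -> Fs -> Sa
  P2: Wj <- Mh -> Fs -> Us <- Zz -> Sa
  P3: Wj <- Mh -> Fs -> Us <- Sa
  P4: Wj <- Mh -> Zz -> Sa
  P5: Wj <- Mh -> Zz -> Us <- Fs -> Sa
  P6: Wj <- Mh -> Zz -> Us <- Sa
  P7: Wj <- Mh -> Fh <- Sa
  P8: Wj <- Mh -> Ec <- Fh <- Sa
Condition 1 (no descendant of Wj in the set): FAILS — Ec is a descendant of Wj.
Condition 2 (every backdoor path blocked by {Ec, Mh}):
  P1: blocked at fork node Mh ∈ conditioning set.
  P2: blocked at fork node Mh ∈ conditioning set.
  P3: blocked at fork node Mh ∈ conditioning set.
  P4: blocked at fork node Mh ∈ conditioning set.
  P5: blocked at fork node Mh ∈ conditioning set.
  P6: blocked at fork node Mh ∈ conditioning set.
  P7: blocked at fork node Mh ∈ conditioning set.
  P8: blocked at fork node Mh ∈ conditioning set.
{Ec, Mh} does not satisfy the backdoor criterion.

No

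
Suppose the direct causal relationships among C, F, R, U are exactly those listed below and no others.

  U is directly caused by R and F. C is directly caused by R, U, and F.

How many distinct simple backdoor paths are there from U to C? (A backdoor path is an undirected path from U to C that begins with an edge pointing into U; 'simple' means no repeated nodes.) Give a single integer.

2

A backdoor path from U to C is any simple undirected path whose first edge points into U (i.e. leaves U via a parent).
Parents of U: {F, R}.
Enumerating:
  P1: U <- R -> C
  P2: U <- F -> C
That exhausts the simple backdoor paths. Count: 2.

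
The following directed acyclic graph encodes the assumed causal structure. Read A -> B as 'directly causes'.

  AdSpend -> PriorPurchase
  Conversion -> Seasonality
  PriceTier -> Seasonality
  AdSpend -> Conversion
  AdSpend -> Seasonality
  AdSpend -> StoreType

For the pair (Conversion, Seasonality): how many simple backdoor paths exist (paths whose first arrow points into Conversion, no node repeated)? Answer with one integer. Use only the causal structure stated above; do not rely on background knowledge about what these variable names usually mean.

A backdoor path from Conversion to Seasonality is any simple undirected path whose first edge points into Conversion (i.e. leaves Conversion via a parent).
Parents of Conversion: {AdSpend}.
Enumerating:
  P1: Conversion <- AdSpend -> Seasonality
That exhausts the simple backdoor paths. Count: 1.

1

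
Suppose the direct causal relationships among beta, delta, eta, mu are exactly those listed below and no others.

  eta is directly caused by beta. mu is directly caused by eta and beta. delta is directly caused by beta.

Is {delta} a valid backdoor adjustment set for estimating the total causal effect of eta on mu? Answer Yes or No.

No

Backdoor paths from eta to mu (paths whose first edge points into eta):
  P1: eta <- beta -> mu
Condition 1 (no descendant of eta in the set): holds — descendants of eta are {mu}; none are in {delta}.
Condition 2 (every backdoor path blocked by {delta}):
  P1: open — no interior node is in the conditioning set.
{delta} does not satisfy the backdoor criterion.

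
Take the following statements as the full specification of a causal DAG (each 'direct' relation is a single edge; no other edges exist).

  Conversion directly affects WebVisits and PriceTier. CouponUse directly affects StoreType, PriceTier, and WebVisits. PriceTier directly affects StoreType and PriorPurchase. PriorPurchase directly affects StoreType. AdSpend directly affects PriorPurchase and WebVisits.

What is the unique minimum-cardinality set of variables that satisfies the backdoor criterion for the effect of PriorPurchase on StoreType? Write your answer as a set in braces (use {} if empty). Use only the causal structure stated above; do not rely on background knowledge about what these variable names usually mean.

Variables eligible for adjustment (non-descendants of PriorPurchase, excluding PriorPurchase and StoreType): {AdSpend, Conversion, CouponUse, PriceTier, WebVisits}.
Backdoor paths from PriorPurchase to StoreType:
  P1: PriorPurchase <- AdSpend -> WebVisits <- CouponUse -> PriceTier -> StoreType
  P2: PriorPurchase <- AdSpend -> WebVisits <- CouponUse -> StoreType
  P3: PriorPurchase <- AdSpend -> WebVisits <- Conversion -> PriceTier <- CouponUse -> StoreType
  P4: PriorPurchase <- AdSpend -> WebVisits <- Conversion -> PriceTier -> StoreType
  P5: PriorPurchase <- PriceTier <- CouponUse -> StoreType
  P6: PriorPurchase <- PriceTier <- Conversion -> WebVisits <- CouponUse -> StoreType
  P7: PriorPurchase <- PriceTier -> StoreType
The empty set is not sufficient: P5 (PriorPurchase <- PriceTier <- CouponUse -> StoreType) has no collider blocking it and no conditioned non-collider, so it is open.
Try {PriceTier}:
  P1: blocked at collider WebVisits (neither it nor any descendant is in the conditioning set).
  P2: blocked at collider WebVisits (neither it nor any descendant is in the conditioning set).
  P3: blocked at collider WebVisits (neither it nor any descendant is in the conditioning set).
  P4: blocked at collider WebVisits (neither it nor any descendant is in the conditioning set).
  P5: blocked at chain node PriceTier ∈ conditioning set.
  P6: blocked at chain node PriceTier ∈ conditioning set.
  P7: blocked at fork node PriceTier ∈ conditioning set.
{PriceTier} contains no descendant of PriorPurchase and blocks every backdoor path.
No other singleton works — e.g. {CouponUse} leaves P7 open — so {PriceTier} is the unique smallest valid adjustment set.

{PriceTier}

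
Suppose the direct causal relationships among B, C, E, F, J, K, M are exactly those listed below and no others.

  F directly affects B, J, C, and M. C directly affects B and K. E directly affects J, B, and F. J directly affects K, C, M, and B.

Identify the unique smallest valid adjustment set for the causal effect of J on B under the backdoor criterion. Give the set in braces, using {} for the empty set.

{E, F}

Variables eligible for adjustment (non-descendants of J, excluding J and B): {E, F}.
Backdoor paths from J to B:
  P1: J <- E -> F -> C -> B
  P2: J <- E -> F -> B
  P3: J <- E -> B
  P4: J <- F <- E -> B
  P5: J <- F -> C -> B
  P6: J <- F -> B
The empty set is not sufficient: P1 (J <- E -> F -> C -> B) has no collider blocking it and no conditioned non-collider, so it is open.
Try {E, F}:
  P1: blocked at fork node E ∈ conditioning set.
  P2: blocked at fork node E ∈ conditioning set.
  P3: blocked at fork node E ∈ conditioning set.
  P4: blocked at chain node F ∈ conditioning set.
  P5: blocked at fork node F ∈ conditioning set.
  P6: blocked at fork node F ∈ conditioning set.
{E, F} contains no descendant of J and blocks every backdoor path.
Every element of {E, F} is needed (dropping E leaves P3 open; dropping F leaves P5 open), so no proper subset is valid.
Among all size-2 subsets of the eligible variables, only {E, F} blocks every backdoor path, so it is the unique smallest valid adjustment set.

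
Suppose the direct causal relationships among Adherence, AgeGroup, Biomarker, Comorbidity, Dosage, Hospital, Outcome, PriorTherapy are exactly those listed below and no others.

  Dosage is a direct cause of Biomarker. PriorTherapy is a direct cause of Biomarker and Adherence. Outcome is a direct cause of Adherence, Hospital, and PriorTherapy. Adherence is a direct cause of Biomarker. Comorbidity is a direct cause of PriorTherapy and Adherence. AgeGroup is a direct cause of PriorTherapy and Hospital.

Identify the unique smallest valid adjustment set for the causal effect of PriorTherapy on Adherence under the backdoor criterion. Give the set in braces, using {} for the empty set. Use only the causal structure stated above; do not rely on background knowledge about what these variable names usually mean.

{Comorbidity, Outcome}

Variables eligible for adjustment (non-descendants of PriorTherapy, excluding PriorTherapy and Adherence): {AgeGroup, Comorbidity, Dosage, Hospital, Outcome}.
Backdoor paths from PriorTherapy to Adherence:
  P1: PriorTherapy <- AgeGroup -> Hospital <- Outcome -> Adherence
  P2: PriorTherapy <- Outcome -> Adherence
  P3: PriorTherapy <- Comorbidity -> Adherence
The empty set is not sufficient: P2 (PriorTherapy <- Outcome -> Adherence) has no collider blocking it and no conditioned non-collider, so it is open.
Try {Comorbidity, Outcome}:
  P1: blocked at collider Hospital (neither it nor any descendant is in the conditioning set).
  P2: blocked at fork node Outcome ∈ conditioning set.
  P3: blocked at fork node Comorbidity ∈ conditioning set.
{Comorbidity, Outcome} contains no descendant of PriorTherapy and blocks every backdoor path.
Every element of {Comorbidity, Outcome} is needed (dropping Comorbidity leaves P3 open; dropping Outcome leaves P2 open), so no proper subset is valid.
Among all size-2 subsets of the eligible variables, only {Comorbidity, Outcome} blocks every backdoor path, so it is the unique smallest valid adjustment set.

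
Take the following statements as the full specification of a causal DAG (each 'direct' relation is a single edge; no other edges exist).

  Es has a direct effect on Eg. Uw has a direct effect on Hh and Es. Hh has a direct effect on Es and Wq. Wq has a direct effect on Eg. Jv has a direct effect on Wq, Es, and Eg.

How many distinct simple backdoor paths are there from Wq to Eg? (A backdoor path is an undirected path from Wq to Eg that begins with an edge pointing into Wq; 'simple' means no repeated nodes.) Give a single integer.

6

A backdoor path from Wq to Eg is any simple undirected path whose first edge points into Wq (i.e. leaves Wq via a parent).
Parents of Wq: {Hh, Jv}.
Enumerating:
  P1: Wq <- Jv -> Es -> Eg
  P2: Wq <- Jv -> Eg
  P3: Wq <- Hh <- Uw -> Es <- Jv -> Eg
  P4: Wq <- Hh <- Uw -> Es -> Eg
  P5: Wq <- Hh -> Es <- Jv -> Eg
  P6: Wq <- Hh -> Es -> Eg
That exhausts the simple backdoor paths. Count: 6.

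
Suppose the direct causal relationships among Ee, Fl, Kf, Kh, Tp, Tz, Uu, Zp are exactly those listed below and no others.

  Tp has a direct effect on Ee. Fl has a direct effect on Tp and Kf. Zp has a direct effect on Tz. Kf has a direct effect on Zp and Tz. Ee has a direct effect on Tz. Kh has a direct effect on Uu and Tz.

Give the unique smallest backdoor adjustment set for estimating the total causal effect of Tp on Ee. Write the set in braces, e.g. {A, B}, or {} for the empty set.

Variables eligible for adjustment (non-descendants of Tp, excluding Tp and Ee): {Fl, Kf, Kh, Uu, Zp}.
Backdoor paths from Tp to Ee:
  P1: Tp <- Fl -> Kf -> Zp -> Tz <- Ee
  P2: Tp <- Fl -> Kf -> Tz <- Ee
Each backdoor path contains an unconditioned collider, so every path is already blocked with the empty conditioning set:
  P1: blocked at collider Tz (neither it nor any descendant is in the conditioning set).
  P2: blocked at collider Tz (neither it nor any descendant is in the conditioning set).
The empty set is therefore the unique smallest valid set.

{}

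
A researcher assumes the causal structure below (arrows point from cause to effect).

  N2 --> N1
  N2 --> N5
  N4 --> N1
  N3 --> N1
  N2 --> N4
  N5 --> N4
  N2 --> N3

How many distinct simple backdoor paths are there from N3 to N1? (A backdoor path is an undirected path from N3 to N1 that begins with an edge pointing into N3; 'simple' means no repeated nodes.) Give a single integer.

3

A backdoor path from N3 to N1 is any simple undirected path whose first edge points into N3 (i.e. leaves N3 via a parent).
Parents of N3: {N2}.
Enumerating:
  P1: N3 <- N2 -> N5 -> N4 -> N1
  P2: N3 <- N2 -> N4 -> N1
  P3: N3 <- N2 -> N1
That exhausts the simple backdoor paths. Count: 3.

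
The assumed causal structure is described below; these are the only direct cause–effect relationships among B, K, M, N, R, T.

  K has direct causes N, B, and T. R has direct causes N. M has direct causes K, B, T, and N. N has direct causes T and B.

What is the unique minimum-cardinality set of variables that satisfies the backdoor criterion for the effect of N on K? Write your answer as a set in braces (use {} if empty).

{B, T}

Variables eligible for adjustment (non-descendants of N, excluding N and K): {B, T}.
Backdoor paths from N to K:
  P1: N <- B -> K
  P2: N <- B -> M <- T -> K
  P3: N <- B -> M <- K
  P4: N <- T -> K
  P5: N <- T -> M <- B -> K
  P6: N <- T -> M <- K
The empty set is not sufficient: P1 (N <- B -> K) has no collider blocking it and no conditioned non-collider, so it is open.
Try {B, T}:
  P1: blocked at fork node B ∈ conditioning set.
  P2: blocked at fork node B ∈ conditioning set.
  P3: blocked at fork node B ∈ conditioning set.
  P4: blocked at fork node T ∈ conditioning set.
  P5: blocked at fork node T ∈ conditioning set.
  P6: blocked at fork node T ∈ conditioning set.
{B, T} contains no descendant of N and blocks every backdoor path.
Every element of {B, T} is needed (dropping B leaves P1 open; dropping T leaves P4 open), so no proper subset is valid.
Among all size-2 subsets of the eligible variables, only {B, T} blocks every backdoor path, so it is the unique smallest valid adjustment set.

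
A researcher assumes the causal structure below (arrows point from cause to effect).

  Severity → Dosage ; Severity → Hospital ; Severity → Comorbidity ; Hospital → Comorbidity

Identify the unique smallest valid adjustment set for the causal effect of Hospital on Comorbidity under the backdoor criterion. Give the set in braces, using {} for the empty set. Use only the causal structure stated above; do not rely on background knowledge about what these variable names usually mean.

{Severity}

Variables eligible for adjustment (non-descendants of Hospital, excluding Hospital and Comorbidity): {Dosage, Severity}.
Backdoor paths from Hospital to Comorbidity:
  P1: Hospital <- Severity -> Comorbidity
The empty set is not sufficient: P1 (Hospital <- Severity -> Comorbidity) has no collider blocking it and no conditioned non-collider, so it is open.
Try {Severity}:
  P1: blocked at fork node Severity ∈ conditioning set.
{Severity} contains no descendant of Hospital and blocks every backdoor path.
No other singleton works — e.g. {Dosage} leaves P1 open — so {Severity} is the unique smallest valid adjustment set.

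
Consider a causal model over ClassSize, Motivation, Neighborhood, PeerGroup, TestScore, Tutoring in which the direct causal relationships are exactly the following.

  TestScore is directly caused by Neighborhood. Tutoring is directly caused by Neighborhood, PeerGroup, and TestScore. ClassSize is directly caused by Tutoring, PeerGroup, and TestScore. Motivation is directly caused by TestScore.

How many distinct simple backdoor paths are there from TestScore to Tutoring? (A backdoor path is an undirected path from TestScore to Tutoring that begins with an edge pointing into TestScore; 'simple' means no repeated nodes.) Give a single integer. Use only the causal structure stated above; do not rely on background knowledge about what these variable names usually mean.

A backdoor path from TestScore to Tutoring is any simple undirected path whose first edge points into TestScore (i.e. leaves TestScore via a parent).
Parents of TestScore: {Neighborhood}.
Enumerating:
  P1: TestScore <- Neighborhood -> Tutoring
That exhausts the simple backdoor paths. Count: 1.

1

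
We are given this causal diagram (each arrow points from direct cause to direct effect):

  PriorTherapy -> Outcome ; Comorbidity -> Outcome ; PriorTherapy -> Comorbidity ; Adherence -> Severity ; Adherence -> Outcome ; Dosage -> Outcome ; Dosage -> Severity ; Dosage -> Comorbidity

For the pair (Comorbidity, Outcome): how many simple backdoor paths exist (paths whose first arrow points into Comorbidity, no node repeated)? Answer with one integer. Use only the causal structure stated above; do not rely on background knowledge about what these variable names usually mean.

A backdoor path from Comorbidity to Outcome is any simple undirected path whose first edge points into Comorbidity (i.e. leaves Comorbidity via a parent).
Parents of Comorbidity: {Dosage, PriorTherapy}.
Enumerating:
  P1: Comorbidity <- PriorTherapy -> Outcome
  P2: Comorbidity <- Dosage -> Severity <- Adherence -> Outcome
  P3: Comorbidity <- Dosage -> Outcome
That exhausts the simple backdoor paths. Count: 3.

3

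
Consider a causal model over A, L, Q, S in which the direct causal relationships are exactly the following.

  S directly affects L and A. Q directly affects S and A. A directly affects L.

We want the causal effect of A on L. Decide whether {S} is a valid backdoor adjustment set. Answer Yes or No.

Yes

Backdoor paths from A to L (paths whose first edge points into A):
  P1: A <- Q -> S -> L
  P2: A <- S -> L
Condition 1 (no descendant of A in the set): holds — descendants of A are {L}; none are in {S}.
Condition 2 (every backdoor path blocked by {S}):
  P1: blocked at chain node S ∈ conditioning set.
  P2: blocked at fork node S ∈ conditioning set.
{S} satisfies the backdoor criterion.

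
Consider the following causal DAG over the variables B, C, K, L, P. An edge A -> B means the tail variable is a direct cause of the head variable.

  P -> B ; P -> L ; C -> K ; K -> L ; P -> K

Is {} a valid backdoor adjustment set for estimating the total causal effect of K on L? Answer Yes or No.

Backdoor paths from K to L (paths whose first edge points into K):
  P1: K <- P -> L
Condition 1 (no descendant of K in the set): holds — descendants of K are {L}; none are in {}.
Condition 2 (every backdoor path blocked by {}):
  P1: open — no interior node is in the conditioning set.
{} does not satisfy the backdoor criterion.

No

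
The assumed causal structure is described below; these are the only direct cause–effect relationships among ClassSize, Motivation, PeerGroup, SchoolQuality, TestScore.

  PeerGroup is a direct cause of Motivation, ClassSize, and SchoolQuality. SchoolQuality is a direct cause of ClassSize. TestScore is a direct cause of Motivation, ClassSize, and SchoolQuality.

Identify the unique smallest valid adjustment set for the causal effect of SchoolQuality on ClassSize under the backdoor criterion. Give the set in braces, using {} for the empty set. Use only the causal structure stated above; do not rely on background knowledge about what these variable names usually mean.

{PeerGroup, TestScore}

Variables eligible for adjustment (non-descendants of SchoolQuality, excluding SchoolQuality and ClassSize): {Motivation, PeerGroup, TestScore}.
Backdoor paths from SchoolQuality to ClassSize:
  P1: SchoolQuality <- TestScore -> Motivation <- PeerGroup -> ClassSize
  P2: SchoolQuality <- TestScore -> ClassSize
  P3: SchoolQuality <- PeerGroup -> Motivation <- TestScore -> ClassSize
  P4: SchoolQuality <- PeerGroup -> ClassSize
The empty set is not sufficient: P2 (SchoolQuality <- TestScore -> ClassSize) has no collider blocking it and no conditioned non-collider, so it is open.
Try {PeerGroup, TestScore}:
  P1: blocked at fork node TestScore ∈ conditioning set.
  P2: blocked at fork node TestScore ∈ conditioning set.
  P3: blocked at fork node PeerGroup ∈ conditioning set.
  P4: blocked at fork node PeerGroup ∈ conditioning set.
{PeerGroup, TestScore} contains no descendant of SchoolQuality and blocks every backdoor path.
Every element of {PeerGroup, TestScore} is needed (dropping PeerGroup leaves P4 open; dropping TestScore leaves P2 open), so no proper subset is valid.
Among all size-2 subsets of the eligible variables, only {PeerGroup, TestScore} blocks every backdoor path, so it is the unique smallest valid adjustment set.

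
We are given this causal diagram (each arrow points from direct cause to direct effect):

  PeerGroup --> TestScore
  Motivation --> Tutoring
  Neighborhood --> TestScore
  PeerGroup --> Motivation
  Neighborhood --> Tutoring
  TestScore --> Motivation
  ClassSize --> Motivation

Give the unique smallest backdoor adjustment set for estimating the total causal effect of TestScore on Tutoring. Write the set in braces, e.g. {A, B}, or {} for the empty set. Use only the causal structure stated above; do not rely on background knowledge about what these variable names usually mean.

Variables eligible for adjustment (non-descendants of TestScore, excluding TestScore and Tutoring): {ClassSize, Neighborhood, PeerGroup}.
Backdoor paths from TestScore to Tutoring:
  P1: TestScore <- Neighborhood -> Tutoring
  P2: TestScore <- PeerGroup -> Motivation -> Tutoring
The empty set is not sufficient: P1 (TestScore <- Neighborhood -> Tutoring) has no collider blocking it and no conditioned non-collider, so it is open.
Try {Neighborhood, PeerGroup}:
  P1: blocked at fork node Neighborhood ∈ conditioning set.
  P2: blocked at fork node PeerGroup ∈ conditioning set.
{Neighborhood, PeerGroup} contains no descendant of TestScore and blocks every backdoor path.
Every element of {Neighborhood, PeerGroup} is needed (dropping Neighborhood leaves P1 open; dropping PeerGroup leaves P2 open), so no proper subset is valid.
Among all size-2 subsets of the eligible variables, only {Neighborhood, PeerGroup} blocks every backdoor path, so it is the unique smallest valid adjustment set.

{Neighborhood, PeerGroup}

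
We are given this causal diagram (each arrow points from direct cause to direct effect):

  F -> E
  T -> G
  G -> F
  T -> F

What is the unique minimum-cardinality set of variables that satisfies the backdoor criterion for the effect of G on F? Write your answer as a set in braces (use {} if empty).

Variables eligible for adjustment (non-descendants of G, excluding G and F): {T}.
Backdoor paths from G to F:
  P1: G <- T -> F
The empty set is not sufficient: P1 (G <- T -> F) has no collider blocking it and no conditioned non-collider, so it is open.
Try {T}:
  P1: blocked at fork node T ∈ conditioning set.
{T} contains no descendant of G and blocks every backdoor path.
{T} is the unique smallest valid adjustment set.

{T}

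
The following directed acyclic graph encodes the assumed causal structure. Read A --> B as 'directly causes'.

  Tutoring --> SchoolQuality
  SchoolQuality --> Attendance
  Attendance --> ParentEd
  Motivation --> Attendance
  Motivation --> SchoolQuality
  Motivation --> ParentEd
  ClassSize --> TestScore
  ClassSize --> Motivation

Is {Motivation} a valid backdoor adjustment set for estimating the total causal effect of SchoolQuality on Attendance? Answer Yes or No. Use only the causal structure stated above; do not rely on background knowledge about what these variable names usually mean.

Yes

Backdoor paths from SchoolQuality to Attendance (paths whose first edge points into SchoolQuality):
  P1: SchoolQuality <- Motivation -> Attendance
  P2: SchoolQuality <- Motivation -> ParentEd <- Attendance
Condition 1 (no descendant of SchoolQuality in the set): holds — descendants of SchoolQuality are {Attendance, ParentEd}; none are in {Motivation}.
Condition 2 (every backdoor path blocked by {Motivation}):
  P1: blocked at fork node Motivation ∈ conditioning set.
  P2: blocked at fork node Motivation ∈ conditioning set.
{Motivation} satisfies the backdoor criterion.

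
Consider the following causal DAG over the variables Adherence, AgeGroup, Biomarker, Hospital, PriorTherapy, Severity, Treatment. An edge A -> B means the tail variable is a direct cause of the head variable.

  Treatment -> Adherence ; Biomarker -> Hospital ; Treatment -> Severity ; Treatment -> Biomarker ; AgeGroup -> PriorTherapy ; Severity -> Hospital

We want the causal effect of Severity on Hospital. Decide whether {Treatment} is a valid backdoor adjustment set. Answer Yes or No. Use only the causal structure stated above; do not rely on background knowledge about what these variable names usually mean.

Backdoor paths from Severity to Hospital (paths whose first edge points into Severity):
  P1: Severity <- Treatment -> Biomarker -> Hospital
Condition 1 (no descendant of Severity in the set): holds — descendants of Severity are {Hospital}; none are in {Treatment}.
Condition 2 (every backdoor path blocked by {Treatment}):
  P1: blocked at fork node Treatment ∈ conditioning set.
{Treatment} satisfies the backdoor criterion.

Yes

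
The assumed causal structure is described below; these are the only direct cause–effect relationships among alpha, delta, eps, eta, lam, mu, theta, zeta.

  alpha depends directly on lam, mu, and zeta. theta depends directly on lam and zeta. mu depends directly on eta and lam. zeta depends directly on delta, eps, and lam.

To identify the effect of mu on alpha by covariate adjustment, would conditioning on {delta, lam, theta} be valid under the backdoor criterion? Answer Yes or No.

Yes

Backdoor paths from mu to alpha (paths whose first edge points into mu):
  P1: mu <- lam -> zeta -> alpha
  P2: mu <- lam -> theta <- zeta -> alpha
  P3: mu <- lam -> alpha
Condition 1 (no descendant of mu in the set): holds — descendants of mu are {alpha}; none are in {delta, lam, theta}.
Condition 2 (every backdoor path blocked by {delta, lam, theta}):
  P1: blocked at fork node lam ∈ conditioning set.
  P2: blocked at fork node lam ∈ conditioning set.
  P3: blocked at fork node lam ∈ conditioning set.
{delta, lam, theta} satisfies the backdoor criterion.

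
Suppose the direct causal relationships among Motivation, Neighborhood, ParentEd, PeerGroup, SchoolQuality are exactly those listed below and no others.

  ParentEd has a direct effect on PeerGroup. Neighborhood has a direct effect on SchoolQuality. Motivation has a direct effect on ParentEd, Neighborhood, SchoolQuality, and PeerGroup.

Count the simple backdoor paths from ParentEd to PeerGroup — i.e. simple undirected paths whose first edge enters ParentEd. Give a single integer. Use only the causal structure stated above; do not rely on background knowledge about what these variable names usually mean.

A backdoor path from ParentEd to PeerGroup is any simple undirected path whose first edge points into ParentEd (i.e. leaves ParentEd via a parent).
Parents of ParentEd: {Motivation}.
Enumerating:
  P1: ParentEd <- Motivation -> PeerGroup
That exhausts the simple backdoor paths. Count: 1.

1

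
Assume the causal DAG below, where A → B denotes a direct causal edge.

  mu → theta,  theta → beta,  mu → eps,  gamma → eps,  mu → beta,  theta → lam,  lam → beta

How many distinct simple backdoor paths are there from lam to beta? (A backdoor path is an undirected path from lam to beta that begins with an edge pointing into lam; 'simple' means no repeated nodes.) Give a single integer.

2

A backdoor path from lam to beta is any simple undirected path whose first edge points into lam (i.e. leaves lam via a parent).
Parents of lam: {theta}.
Enumerating:
  P1: lam <- theta <- mu -> beta
  P2: lam <- theta -> beta
That exhausts the simple backdoor paths. Count: 2.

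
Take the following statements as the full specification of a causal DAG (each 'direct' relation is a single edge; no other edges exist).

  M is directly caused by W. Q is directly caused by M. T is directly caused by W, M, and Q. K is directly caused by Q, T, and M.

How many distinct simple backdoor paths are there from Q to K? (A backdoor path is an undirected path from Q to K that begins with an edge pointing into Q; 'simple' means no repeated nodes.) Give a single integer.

A backdoor path from Q to K is any simple undirected path whose first edge points into Q (i.e. leaves Q via a parent).
Parents of Q: {M}.
Enumerating:
  P1: Q <- M <- W -> T -> K
  P2: Q <- M -> T -> K
  P3: Q <- M -> K
That exhausts the simple backdoor paths. Count: 3.

3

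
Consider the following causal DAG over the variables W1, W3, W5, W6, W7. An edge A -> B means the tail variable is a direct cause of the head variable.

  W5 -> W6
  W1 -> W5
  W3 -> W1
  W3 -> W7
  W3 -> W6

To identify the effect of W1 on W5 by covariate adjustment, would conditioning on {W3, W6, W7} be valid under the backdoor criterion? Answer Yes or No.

No

Backdoor paths from W1 to W5 (paths whose first edge points into W1):
  P1: W1 <- W3 -> W6 <- W5
Condition 1 (no descendant of W1 in the set): FAILS — W6 is a descendant of W1.
Condition 2 (every backdoor path blocked by {W3, W6, W7}):
  P1: blocked at fork node W3 ∈ conditioning set.
{W3, W6, W7} does not satisfy the backdoor criterion.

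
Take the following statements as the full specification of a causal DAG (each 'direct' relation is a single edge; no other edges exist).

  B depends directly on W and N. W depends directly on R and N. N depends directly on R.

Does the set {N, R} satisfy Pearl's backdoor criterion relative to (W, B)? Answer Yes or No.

Backdoor paths from W to B (paths whose first edge points into W):
  P1: W <- R -> N -> B
  P2: W <- N -> B
Condition 1 (no descendant of W in the set): holds — descendants of W are {B}; none are in {N, R}.
Condition 2 (every backdoor path blocked by {N, R}):
  P1: blocked at fork node R ∈ conditioning set.
  P2: blocked at fork node N ∈ conditioning set.
{N, R} satisfies the backdoor criterion.

Yes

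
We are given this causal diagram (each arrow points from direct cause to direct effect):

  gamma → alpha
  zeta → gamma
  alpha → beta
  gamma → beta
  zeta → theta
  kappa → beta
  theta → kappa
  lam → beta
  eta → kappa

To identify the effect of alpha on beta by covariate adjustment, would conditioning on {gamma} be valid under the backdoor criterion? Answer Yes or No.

Yes

Backdoor paths from alpha to beta (paths whose first edge points into alpha):
  P1: alpha <- gamma <- zeta -> theta -> kappa -> beta
  P2: alpha <- gamma -> beta
Condition 1 (no descendant of alpha in the set): holds — descendants of alpha are {beta}; none are in {gamma}.
Condition 2 (every backdoor path blocked by {gamma}):
  P1: blocked at chain node gamma ∈ conditioning set.
  P2: blocked at fork node gamma ∈ conditioning set.
{gamma} satisfies the backdoor criterion.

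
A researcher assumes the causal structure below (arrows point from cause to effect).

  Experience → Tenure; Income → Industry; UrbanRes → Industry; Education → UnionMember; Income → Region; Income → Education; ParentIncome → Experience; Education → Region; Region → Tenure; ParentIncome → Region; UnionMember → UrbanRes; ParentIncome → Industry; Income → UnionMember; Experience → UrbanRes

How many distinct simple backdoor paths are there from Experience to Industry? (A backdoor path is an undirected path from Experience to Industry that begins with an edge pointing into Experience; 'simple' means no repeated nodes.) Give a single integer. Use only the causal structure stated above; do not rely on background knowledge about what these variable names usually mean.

8

A backdoor path from Experience to Industry is any simple undirected path whose first edge points into Experience (i.e. leaves Experience via a parent).
Parents of Experience: {ParentIncome}.
Enumerating:
  P1: Experience <- ParentIncome -> Region <- Income -> Education -> UnionMember -> UrbanRes -> Industry
  P2: Experience <- ParentIncome -> Region <- Income -> UnionMember -> UrbanRes -> Industry
  P3: Experience <- ParentIncome -> Region <- Income -> Industry
  P4: Experience <- ParentIncome -> Region <- Education <- Income -> UnionMember -> UrbanRes -> Industry
  P5: Experience <- ParentIncome -> Region <- Education <- Income -> Industry
  P6: Experience <- ParentIncome -> Region <- Education -> UnionMember <- Income -> Industry
  P7: Experience <- ParentIncome -> Region <- Education -> UnionMember -> UrbanRes -> Industry
  P8: Experience <- ParentIncome -> Industry
That exhausts the simple backdoor paths. Count: 8.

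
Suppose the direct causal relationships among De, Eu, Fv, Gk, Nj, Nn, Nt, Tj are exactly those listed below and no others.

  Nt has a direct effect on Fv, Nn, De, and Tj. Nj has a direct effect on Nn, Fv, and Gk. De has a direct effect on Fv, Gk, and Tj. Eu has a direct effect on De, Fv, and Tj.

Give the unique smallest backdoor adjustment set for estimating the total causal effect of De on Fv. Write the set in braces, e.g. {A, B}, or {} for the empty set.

Variables eligible for adjustment (non-descendants of De, excluding De and Fv): {Eu, Nj, Nn, Nt}.
Backdoor paths from De to Fv:
  P1: De <- Nt -> Nn <- Nj -> Fv
  P2: De <- Nt -> Tj <- Eu -> Fv
  P3: De <- Nt -> Fv
  P4: De <- Eu -> Tj <- Nt -> Nn <- Nj -> Fv
  P5: De <- Eu -> Tj <- Nt -> Fv
  P6: De <- Eu -> Fv
The empty set is not sufficient: P3 (De <- Nt -> Fv) has no collider blocking it and no conditioned non-collider, so it is open.
Try {Eu, Nt}:
  P1: blocked at fork node Nt ∈ conditioning set.
  P2: blocked at fork node Nt ∈ conditioning set.
  P3: blocked at fork node Nt ∈ conditioning set.
  P4: blocked at fork node Eu ∈ conditioning set.
  P5: blocked at fork node Eu ∈ conditioning set.
  P6: blocked at fork node Eu ∈ conditioning set.
{Eu, Nt} contains no descendant of De and blocks every backdoor path.
Every element of {Eu, Nt} is needed (dropping Eu leaves P6 open; dropping Nt leaves P3 open), so no proper subset is valid.
Among all size-2 subsets of the eligible variables, only {Eu, Nt} blocks every backdoor path, so it is the unique smallest valid adjustment set.

{Eu, Nt}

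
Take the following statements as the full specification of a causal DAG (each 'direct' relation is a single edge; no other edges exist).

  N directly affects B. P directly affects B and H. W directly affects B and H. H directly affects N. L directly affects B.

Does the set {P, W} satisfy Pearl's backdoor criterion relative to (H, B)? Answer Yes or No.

Yes

Backdoor paths from H to B (paths whose first edge points into H):
  P1: H <- P -> B
  P2: H <- W -> B
Condition 1 (no descendant of H in the set): holds — descendants of H are {B, N}; none are in {P, W}.
Condition 2 (every backdoor path blocked by {P, W}):
  P1: blocked at fork node P ∈ conditioning set.
  P2: blocked at fork node W ∈ conditioning set.
{P, W} satisfies the backdoor criterion.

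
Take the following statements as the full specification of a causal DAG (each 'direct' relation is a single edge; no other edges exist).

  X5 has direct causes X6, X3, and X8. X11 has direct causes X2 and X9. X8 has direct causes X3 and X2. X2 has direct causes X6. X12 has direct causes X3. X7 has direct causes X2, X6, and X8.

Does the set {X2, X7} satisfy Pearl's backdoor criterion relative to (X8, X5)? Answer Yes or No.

Backdoor paths from X8 to X5 (paths whose first edge points into X8):
  P1: X8 <- X2 <- X6 -> X5
  P2: X8 <- X2 -> X7 <- X6 -> X5
  P3: X8 <- X3 -> X5
Condition 1 (no descendant of X8 in the set): FAILS — X7 is a descendant of X8.
Condition 2 (every backdoor path blocked by {X2, X7}):
  P1: blocked at chain node X2 ∈ conditioning set.
  P2: blocked at fork node X2 ∈ conditioning set.
  P3: open — no interior node is in the conditioning set.
{X2, X7} does not satisfy the backdoor criterion.

No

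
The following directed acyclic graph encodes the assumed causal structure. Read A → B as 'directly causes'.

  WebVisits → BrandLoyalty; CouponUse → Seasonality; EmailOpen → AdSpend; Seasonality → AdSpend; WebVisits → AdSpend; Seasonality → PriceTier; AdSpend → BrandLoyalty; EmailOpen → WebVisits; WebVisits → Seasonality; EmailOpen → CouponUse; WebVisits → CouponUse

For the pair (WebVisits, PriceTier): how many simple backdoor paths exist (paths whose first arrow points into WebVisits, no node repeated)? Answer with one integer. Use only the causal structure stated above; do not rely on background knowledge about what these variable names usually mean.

A backdoor path from WebVisits to PriceTier is any simple undirected path whose first edge points into WebVisits (i.e. leaves WebVisits via a parent).
Parents of WebVisits: {EmailOpen}.
Enumerating:
  P1: WebVisits <- EmailOpen -> CouponUse -> Seasonality -> PriceTier
  P2: WebVisits <- EmailOpen -> AdSpend <- Seasonality -> PriceTier
That exhausts the simple backdoor paths. Count: 2.

2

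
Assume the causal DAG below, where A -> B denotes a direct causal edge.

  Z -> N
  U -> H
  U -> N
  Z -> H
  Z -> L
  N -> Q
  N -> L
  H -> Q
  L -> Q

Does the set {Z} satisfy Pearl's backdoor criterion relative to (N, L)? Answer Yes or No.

Yes

Backdoor paths from N to L (paths whose first edge points into N):
  P1: N <- Z -> L
  P2: N <- Z -> H -> Q <- L
  P3: N <- U -> H <- Z -> L
  P4: N <- U -> H -> Q <- L
Condition 1 (no descendant of N in the set): holds — descendants of N are {L, Q}; none are in {Z}.
Condition 2 (every backdoor path blocked by {Z}):
  P1: blocked at fork node Z ∈ conditioning set.
  P2: blocked at fork node Z ∈ conditioning set.
  P3: blocked at collider H (neither it nor any descendant is in the conditioning set).
  P4: blocked at collider Q (neither it nor any descendant is in the conditioning set).
{Z} satisfies the backdoor criterion.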